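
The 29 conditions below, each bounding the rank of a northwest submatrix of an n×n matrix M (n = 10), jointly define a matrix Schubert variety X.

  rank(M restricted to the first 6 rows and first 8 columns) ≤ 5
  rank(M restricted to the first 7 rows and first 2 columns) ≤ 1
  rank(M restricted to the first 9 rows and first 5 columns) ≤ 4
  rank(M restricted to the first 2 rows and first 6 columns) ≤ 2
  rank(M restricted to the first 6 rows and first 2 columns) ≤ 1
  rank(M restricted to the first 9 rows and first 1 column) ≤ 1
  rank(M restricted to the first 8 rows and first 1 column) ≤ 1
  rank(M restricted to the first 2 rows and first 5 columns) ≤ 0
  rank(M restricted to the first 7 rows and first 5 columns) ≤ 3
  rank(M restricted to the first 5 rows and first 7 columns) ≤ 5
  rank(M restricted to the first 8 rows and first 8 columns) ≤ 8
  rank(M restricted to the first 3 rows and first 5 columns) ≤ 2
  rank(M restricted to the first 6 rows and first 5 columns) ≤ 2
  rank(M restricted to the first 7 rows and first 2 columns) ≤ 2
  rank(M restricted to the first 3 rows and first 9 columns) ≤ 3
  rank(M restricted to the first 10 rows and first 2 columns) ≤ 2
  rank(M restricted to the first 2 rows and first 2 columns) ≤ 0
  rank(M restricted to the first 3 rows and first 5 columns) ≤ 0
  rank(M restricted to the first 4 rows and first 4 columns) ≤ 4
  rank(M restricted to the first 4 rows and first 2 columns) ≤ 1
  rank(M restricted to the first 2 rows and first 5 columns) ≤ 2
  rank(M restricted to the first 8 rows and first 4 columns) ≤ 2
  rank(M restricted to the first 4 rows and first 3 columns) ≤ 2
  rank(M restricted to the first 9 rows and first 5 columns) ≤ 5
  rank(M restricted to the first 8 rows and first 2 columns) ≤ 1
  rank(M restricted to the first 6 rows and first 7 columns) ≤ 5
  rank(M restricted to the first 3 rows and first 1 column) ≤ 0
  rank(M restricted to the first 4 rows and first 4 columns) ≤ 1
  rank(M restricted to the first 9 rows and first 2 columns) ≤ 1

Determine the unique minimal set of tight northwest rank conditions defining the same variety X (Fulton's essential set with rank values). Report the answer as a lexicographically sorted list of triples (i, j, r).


Propagating the 29 rank bounds to every northwest block:

  i=1: 0, 0, 0, 0, 0, 1, 1, 1, 1, 1
  i=2: 0, 0, 0, 0, 0, 1, 2, 2, 2, 2
  i=3: 0, 0, 0, 0, 0, 1, 2, 3, 3, 3
  i=4: 1, 1, 1, 1, 1, 2, 3, 4, 4, 4
  i=5: 1, 1, 2, 2, 2, 3, 4, 5, 5, 5
  i=6: 1, 1, 2, 2, 2, 3, 4, 5, 6, 6
  i=7: 1, 1, 2, 2, 3, 4, 5, 6, 7, 7
  i=8: 1, 1, 2, 2, 3, 4, 5, 6, 7, 8
  i=9: 1, 1, 2, 3, 4, 5, 6, 7, 8, 9
  i=10: 1, 2, 3, 4, 5, 6, 7, 8, 9, 10

reading off 1-entries of Δ²R: w = (6, 7, 8, 1, 3, 9, 5, 10, 4, 2).

Fulton essential set (4 of the 24 Rothe cells):

[(3, 5, 0), (6, 5, 2), (8, 4, 2), (9, 2, 1)]


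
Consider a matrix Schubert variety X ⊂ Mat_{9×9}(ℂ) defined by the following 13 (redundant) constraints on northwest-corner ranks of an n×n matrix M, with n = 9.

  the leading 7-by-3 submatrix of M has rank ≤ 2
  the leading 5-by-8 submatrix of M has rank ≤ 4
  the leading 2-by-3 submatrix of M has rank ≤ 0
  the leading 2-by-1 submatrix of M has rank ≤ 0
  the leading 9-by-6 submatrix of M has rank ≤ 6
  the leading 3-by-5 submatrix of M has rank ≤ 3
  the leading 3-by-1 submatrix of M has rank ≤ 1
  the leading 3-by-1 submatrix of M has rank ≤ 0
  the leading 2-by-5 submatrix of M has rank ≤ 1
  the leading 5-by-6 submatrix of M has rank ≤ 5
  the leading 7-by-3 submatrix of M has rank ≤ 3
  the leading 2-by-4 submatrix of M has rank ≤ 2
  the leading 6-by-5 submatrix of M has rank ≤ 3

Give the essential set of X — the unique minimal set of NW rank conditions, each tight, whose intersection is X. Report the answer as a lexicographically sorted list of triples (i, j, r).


The tightest implied rank at each (i,j), from the 13 conditions:

  row 1: 0 | 0 | 0 | 1 | 1 | 1 | 1 | 1 | 1
  row 2: 0 | 0 | 0 | 1 | 1 | 2 | 2 | 2 | 2
  row 3: 0 | 1 | 1 | 2 | 2 | 3 | 3 | 3 | 3
  row 4: 1 | 2 | 2 | 3 | 3 | 4 | 4 | 4 | 4
  row 5: 1 | 2 | 2 | 3 | 3 | 4 | 4 | 4 | 5
  row 6: 1 | 2 | 2 | 3 | 3 | 4 | 5 | 5 | 6
  row 7: 1 | 2 | 2 | 3 | 4 | 5 | 6 | 6 | 7
  row 8: 1 | 2 | 3 | 4 | 5 | 6 | 7 | 7 | 8
  row 9: 1 | 2 | 3 | 4 | 5 | 6 | 7 | 8 | 9

hence w(1..9) = (4, 6, 2, 1, 9, 7, 5, 3, 8).

ℓ(w)=15; the 6 essential cells (i,j,r):

[(2, 3, 0), (2, 5, 1), (3, 1, 0), (5, 8, 4), (6, 5, 3), (7, 3, 2)]


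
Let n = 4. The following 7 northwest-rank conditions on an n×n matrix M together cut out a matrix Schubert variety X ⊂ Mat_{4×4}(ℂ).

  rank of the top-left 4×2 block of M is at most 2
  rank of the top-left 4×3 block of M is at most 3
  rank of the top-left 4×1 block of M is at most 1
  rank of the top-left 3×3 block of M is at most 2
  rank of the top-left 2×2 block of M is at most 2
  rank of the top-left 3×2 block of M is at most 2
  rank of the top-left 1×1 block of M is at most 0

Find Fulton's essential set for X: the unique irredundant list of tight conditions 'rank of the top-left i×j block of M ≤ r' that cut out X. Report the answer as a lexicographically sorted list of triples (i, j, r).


Recovering R(i,j) via the rank-extension bound from the 7 conditions:

  i=1: 0, 1, 1, 1
  i=2: 1, 2, 2, 2
  i=3: 1, 2, 2, 3
  i=4: 1, 2, 3, 4

so w = (2, 1, 4, 3).

|D(w)|=2, |Ess(w)|=2:

[(1, 1, 0), (3, 3, 2)]


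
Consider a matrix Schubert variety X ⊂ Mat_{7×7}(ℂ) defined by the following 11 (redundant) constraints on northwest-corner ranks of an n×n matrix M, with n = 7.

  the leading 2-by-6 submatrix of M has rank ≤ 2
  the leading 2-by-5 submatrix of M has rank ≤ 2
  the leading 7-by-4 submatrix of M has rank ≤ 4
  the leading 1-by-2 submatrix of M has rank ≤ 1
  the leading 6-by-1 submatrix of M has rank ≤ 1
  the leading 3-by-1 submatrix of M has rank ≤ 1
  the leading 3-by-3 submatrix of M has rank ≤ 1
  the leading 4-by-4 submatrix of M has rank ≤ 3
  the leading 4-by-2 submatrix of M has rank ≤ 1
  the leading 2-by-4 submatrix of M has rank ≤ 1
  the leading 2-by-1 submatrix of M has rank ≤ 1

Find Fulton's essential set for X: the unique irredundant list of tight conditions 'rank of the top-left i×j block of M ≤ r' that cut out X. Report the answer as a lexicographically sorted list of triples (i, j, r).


Reconstructing r_w from the 11 given conditions:

  i=1: 1, 1, 1, 1, 1, 1, 1
  i=2: 1, 1, 1, 1, 2, 2, 2
  i=3: 1, 1, 1, 2, 3, 3, 3
  i=4: 1, 1, 2, 3, 4, 4, 4
  i=5: 1, 2, 3, 4, 5, 5, 5
  i=6: 1, 2, 3, 4, 5, 6, 6
  i=7: 1, 2, 3, 4, 5, 6, 7

giving w = (1, 5, 4, 3, 2, 6, 7) via Δ²R.

|D(w)|=6, |Ess(w)|=3:

[(2, 4, 1), (3, 3, 1), (4, 2, 1)]


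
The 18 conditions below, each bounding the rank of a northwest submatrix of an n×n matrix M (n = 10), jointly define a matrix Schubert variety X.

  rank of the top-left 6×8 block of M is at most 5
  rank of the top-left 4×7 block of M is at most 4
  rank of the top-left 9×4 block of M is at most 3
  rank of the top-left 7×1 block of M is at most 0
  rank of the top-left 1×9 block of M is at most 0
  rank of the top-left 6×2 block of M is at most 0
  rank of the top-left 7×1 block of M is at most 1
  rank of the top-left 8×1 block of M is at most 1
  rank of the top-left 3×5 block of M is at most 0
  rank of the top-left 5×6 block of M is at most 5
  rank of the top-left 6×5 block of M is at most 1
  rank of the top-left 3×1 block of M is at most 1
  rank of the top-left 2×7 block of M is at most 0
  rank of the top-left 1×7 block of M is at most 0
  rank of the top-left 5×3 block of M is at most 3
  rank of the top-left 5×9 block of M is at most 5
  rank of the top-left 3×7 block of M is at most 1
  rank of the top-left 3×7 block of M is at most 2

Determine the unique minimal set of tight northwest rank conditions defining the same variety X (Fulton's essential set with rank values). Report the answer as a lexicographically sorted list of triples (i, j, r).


Reconstructing r_w from the 18 given conditions:

  i=1: 0 | 0 | 0 | 0 | 0 | 0 | 0 | 0 | 0 | 1
  i=2: 0 | 0 | 0 | 0 | 0 | 0 | 0 | 1 | 1 | 2
  i=3: 0 | 0 | 0 | 0 | 0 | 1 | 1 | 2 | 2 | 3
  i=4: 0 | 0 | 1 | 1 | 1 | 2 | 2 | 3 | 3 | 4
  i=5: 0 | 0 | 1 | 1 | 1 | 2 | 3 | 4 | 4 | 5
  i=6: 0 | 0 | 1 | 1 | 1 | 2 | 3 | 4 | 5 | 6
  i=7: 0 | 1 | 2 | 2 | 2 | 3 | 4 | 5 | 6 | 7
  i=8: 1 | 2 | 3 | 3 | 3 | 4 | 5 | 6 | 7 | 8
  i=9: 1 | 2 | 3 | 3 | 4 | 5 | 6 | 7 | 8 | 9
  i=10: 1 | 2 | 3 | 4 | 5 | 6 | 7 | 8 | 9 | 10

so w = (10, 8, 6, 3, 7, 9, 2, 1, 5, 4).

D(w) has 33 cells with 7 SE-corners; essential set:

[(1, 9, 0), (2, 7, 0), (3, 5, 0), (6, 2, 0), (6, 5, 1), (7, 1, 0), (9, 4, 3)]


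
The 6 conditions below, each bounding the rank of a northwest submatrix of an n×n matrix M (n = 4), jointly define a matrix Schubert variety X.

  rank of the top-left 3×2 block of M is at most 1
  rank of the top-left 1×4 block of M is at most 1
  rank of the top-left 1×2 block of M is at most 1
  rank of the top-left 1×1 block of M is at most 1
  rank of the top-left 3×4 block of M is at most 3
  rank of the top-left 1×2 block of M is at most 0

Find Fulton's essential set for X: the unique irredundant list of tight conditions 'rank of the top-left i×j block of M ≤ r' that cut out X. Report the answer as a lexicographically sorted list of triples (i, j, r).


Rank table r_w(4×4) implied by the 6 constraints:

  R[1]: 0 0 1 1
  R[2]: 1 1 2 2
  R[3]: 1 1 2 3
  R[4]: 1 2 3 4

so w = (3, 1, 4, 2).

2 SE-corners of the 3-cell Rothe diagram give Ess(w):

[(1, 2, 0), (3, 2, 1)]


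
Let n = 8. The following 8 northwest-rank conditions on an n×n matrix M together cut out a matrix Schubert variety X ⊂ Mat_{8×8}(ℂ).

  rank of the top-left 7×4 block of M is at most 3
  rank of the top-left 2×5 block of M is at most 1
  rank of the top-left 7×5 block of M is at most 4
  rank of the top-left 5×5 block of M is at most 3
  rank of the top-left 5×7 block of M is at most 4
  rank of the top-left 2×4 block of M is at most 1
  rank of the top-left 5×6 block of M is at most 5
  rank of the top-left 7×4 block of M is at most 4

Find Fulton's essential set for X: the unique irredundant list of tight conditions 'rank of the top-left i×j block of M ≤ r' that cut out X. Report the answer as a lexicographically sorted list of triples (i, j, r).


Rank table r_w(8×8) implied by the 8 constraints:

  row 1: 1, 1, 1, 1, 1, 1, 1, 1
  row 2: 1, 1, 1, 1, 1, 2, 2, 2
  row 3: 1, 2, 2, 2, 2, 3, 3, 3
  row 4: 1, 2, 3, 3, 3, 4, 4, 4
  row 5: 1, 2, 3, 3, 3, 4, 4, 5
  row 6: 1, 2, 3, 3, 4, 5, 5, 6
  row 7: 1, 2, 3, 3, 4, 5, 6, 7
  row 8: 1, 2, 3, 4, 5, 6, 7, 8

second differences of R give the permutation w = (1, 6, 2, 3, 8, 5, 7, 4).

Rothe diagram D(w) (9 cells), 4 SE-corners (essential conditions):

[(2, 5, 1), (5, 5, 3), (5, 7, 4), (7, 4, 3)]


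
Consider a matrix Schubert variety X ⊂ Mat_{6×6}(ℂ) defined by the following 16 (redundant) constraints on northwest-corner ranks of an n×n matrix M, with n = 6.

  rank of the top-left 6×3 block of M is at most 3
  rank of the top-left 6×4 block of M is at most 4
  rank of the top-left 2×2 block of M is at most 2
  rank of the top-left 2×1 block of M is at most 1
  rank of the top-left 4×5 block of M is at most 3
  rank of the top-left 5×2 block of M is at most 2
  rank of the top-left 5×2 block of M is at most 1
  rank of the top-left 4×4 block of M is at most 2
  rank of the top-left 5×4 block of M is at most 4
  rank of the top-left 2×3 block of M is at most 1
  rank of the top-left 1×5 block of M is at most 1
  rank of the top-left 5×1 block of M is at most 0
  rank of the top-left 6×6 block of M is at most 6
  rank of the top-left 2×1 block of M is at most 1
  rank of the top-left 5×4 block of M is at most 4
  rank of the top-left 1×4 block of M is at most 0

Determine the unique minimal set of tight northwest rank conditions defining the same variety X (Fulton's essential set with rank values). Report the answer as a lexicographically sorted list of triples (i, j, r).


Propagating the 16 rank bounds to every northwest block:

  R[1]: 0  0  0  0  1  1
  R[2]: 0  1  1  1  2  2
  R[3]: 0  1  2  2  3  3
  R[4]: 0  1  2  2  3  4
  R[5]: 0  1  2  3  4  5
  R[6]: 1  2  3  4  5  6

the unique w with this rank table is (5, 2, 3, 6, 4, 1).

D(w) has 9 cells with 3 SE-corners; essential set:

[(1, 4, 0), (4, 4, 2), (5, 1, 0)]


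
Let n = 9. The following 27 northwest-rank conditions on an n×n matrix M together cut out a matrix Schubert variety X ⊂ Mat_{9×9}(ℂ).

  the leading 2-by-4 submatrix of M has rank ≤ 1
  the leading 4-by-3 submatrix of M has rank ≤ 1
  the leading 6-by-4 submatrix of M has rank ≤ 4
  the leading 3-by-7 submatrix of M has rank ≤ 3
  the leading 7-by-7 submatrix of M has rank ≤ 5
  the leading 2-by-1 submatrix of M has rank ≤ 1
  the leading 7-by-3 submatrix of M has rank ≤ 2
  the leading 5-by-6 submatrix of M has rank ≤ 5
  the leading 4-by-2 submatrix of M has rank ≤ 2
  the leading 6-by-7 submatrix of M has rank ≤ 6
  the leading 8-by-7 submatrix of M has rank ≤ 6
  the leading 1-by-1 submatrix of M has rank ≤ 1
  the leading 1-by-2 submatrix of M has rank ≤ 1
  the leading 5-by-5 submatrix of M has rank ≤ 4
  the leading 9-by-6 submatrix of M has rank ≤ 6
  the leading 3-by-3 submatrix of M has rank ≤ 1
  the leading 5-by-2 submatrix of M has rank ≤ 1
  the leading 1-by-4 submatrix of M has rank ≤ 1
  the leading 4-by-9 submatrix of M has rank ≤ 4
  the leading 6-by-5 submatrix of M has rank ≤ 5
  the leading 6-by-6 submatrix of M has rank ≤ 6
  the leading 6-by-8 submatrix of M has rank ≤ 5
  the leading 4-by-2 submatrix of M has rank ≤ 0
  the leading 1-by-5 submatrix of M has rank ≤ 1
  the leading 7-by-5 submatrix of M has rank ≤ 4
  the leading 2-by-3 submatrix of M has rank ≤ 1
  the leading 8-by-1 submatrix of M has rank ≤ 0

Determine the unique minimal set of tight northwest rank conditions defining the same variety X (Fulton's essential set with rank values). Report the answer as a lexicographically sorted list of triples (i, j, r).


Reconstructing r_w from the 27 given conditions:

  i=1: 0, 0, 1, 1, 1, 1, 1, 1, 1
  i=2: 0, 0, 1, 1, 2, 2, 2, 2, 2
  i=3: 0, 0, 1, 2, 3, 3, 3, 3, 3
  i=4: 0, 0, 1, 2, 3, 4, 4, 4, 4
  i=5: 0, 1, 2, 3, 4, 5, 5, 5, 5
  i=6: 0, 1, 2, 3, 4, 5, 5, 5, 6
  i=7: 0, 1, 2, 3, 4, 5, 5, 6, 7
  i=8: 0, 1, 2, 3, 4, 5, 6, 7, 8
  i=9: 1, 2, 3, 4, 5, 6, 7, 8, 9

so w = (3, 5, 4, 6, 2, 9, 8, 7, 1).

Rothe diagram D(w) (16 cells), 5 SE-corners (essential conditions):

[(2, 4, 1), (4, 2, 0), (6, 8, 5), (7, 7, 5), (8, 1, 0)]


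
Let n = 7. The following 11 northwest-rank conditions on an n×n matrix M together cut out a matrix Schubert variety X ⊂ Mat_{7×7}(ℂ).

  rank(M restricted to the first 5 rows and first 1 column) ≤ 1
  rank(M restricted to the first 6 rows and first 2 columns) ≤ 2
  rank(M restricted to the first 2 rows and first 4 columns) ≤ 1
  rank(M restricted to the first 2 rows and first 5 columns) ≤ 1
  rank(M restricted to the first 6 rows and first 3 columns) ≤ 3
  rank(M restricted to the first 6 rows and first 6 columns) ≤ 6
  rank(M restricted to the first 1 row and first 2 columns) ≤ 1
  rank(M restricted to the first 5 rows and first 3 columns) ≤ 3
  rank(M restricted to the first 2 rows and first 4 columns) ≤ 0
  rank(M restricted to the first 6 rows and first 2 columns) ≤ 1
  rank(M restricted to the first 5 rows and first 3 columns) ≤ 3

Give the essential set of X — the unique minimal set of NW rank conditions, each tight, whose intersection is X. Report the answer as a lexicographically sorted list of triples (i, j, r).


Recovering R(i,j) via the rank-extension bound from the 11 conditions:

  R[1]: 0, 0, 0, 0, 1, 1, 1
  R[2]: 0, 0, 0, 0, 1, 2, 2
  R[3]: 1, 1, 1, 1, 2, 3, 3
  R[4]: 1, 1, 2, 2, 3, 4, 4
  R[5]: 1, 1, 2, 3, 4, 5, 5
  R[6]: 1, 1, 2, 3, 4, 5, 6
  R[7]: 1, 2, 3, 4, 5, 6, 7

reading off 1-entries of Δ²R: w = (5, 6, 1, 3, 4, 7, 2).

|D(w)|=11, |Ess(w)|=2:

[(2, 4, 0), (6, 2, 1)]


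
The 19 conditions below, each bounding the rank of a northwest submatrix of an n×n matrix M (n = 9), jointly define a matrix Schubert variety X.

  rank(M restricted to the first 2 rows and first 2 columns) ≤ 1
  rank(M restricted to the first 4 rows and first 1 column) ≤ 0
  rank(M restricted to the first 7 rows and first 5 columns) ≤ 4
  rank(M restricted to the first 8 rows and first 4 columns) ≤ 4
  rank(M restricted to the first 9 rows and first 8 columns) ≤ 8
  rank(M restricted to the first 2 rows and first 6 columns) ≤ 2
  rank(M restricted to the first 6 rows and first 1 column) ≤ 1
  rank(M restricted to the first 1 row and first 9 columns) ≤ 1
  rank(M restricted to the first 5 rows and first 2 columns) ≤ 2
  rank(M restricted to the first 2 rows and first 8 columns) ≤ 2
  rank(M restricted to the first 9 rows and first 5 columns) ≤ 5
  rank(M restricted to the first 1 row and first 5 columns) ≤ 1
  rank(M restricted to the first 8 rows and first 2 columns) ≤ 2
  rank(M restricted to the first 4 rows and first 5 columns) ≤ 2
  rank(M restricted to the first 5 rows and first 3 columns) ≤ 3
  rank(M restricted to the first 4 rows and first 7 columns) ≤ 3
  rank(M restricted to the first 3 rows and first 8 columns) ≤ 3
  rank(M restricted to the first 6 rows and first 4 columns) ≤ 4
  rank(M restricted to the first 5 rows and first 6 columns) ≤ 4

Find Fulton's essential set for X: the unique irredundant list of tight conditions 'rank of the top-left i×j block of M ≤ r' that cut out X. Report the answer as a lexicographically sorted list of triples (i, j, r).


Reconstructing r_w from the 19 given conditions:

  i=1: 0  1  1  1  1  1  1  1  1
  i=2: 0  1  2  2  2  2  2  2  2
  i=3: 0  1  2  2  2  3  3  3  3
  i=4: 0  1  2  2  2  3  3  4  4
  i=5: 1  2  3  3  3  4  4  5  5
  i=6: 1  2  3  4  4  5  5  6  6
  i=7: 1  2  3  4  4  5  6  7  7
  i=8: 1  2  3  4  5  6  7  8  8
  i=9: 1  2  3  4  5  6  7  8  9

hence w(1..9) = (2, 3, 6, 8, 1, 4, 7, 5, 9).

Fulton essential set (4 of the 10 Rothe cells):

[(4, 1, 0), (4, 5, 2), (4, 7, 3), (7, 5, 4)]


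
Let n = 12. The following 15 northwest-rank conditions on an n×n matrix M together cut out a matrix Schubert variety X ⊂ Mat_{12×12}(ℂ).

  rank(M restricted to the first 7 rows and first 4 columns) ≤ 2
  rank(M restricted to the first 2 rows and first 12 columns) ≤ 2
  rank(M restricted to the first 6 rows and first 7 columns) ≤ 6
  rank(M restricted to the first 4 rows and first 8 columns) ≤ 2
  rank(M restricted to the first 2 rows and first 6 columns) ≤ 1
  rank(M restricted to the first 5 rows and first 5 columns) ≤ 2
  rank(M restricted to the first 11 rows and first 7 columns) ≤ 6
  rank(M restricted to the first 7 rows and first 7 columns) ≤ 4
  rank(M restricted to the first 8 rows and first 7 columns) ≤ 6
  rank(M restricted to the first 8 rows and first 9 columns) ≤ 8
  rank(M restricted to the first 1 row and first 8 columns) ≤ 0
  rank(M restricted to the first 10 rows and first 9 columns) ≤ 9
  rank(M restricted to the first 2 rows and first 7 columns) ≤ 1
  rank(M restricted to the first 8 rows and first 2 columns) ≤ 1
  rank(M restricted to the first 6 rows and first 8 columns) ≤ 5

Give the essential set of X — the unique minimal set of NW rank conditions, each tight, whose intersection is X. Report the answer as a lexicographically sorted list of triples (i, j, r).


Propagating the 15 rank bounds to every northwest block:

  0, 0, 0, 0, 0, 0, 0, 0, 1, 1, 1, 1
  1, 1, 1, 1, 1, 1, 1, 1, 2, 2, 2, 2
  1, 1, 2, 2, 2, 2, 2, 2, 3, 3, 3, 3
  1, 1, 2, 2, 2, 2, 2, 2, 3, 4, 4, 4
  1, 1, 2, 2, 2, 3, 3, 3, 4, 5, 5, 5
  1, 1, 2, 2, 3, 4, 4, 4, 5, 6, 6, 6
  1, 1, 2, 2, 3, 4, 4, 5, 6, 7, 7, 7
  1, 1, 2, 3, 4, 5, 5, 6, 7, 8, 8, 8
  1, 2, 3, 4, 5, 6, 6, 7, 8, 9, 9, 9
  1, 2, 3, 4, 5, 6, 6, 7, 8, 9, 10, 10
  1, 2, 3, 4, 5, 6, 6, 7, 8, 9, 10, 11
  1, 2, 3, 4, 5, 6, 7, 8, 9, 10, 11, 12

reading off 1-entries of Δ²R: w = (9, 1, 3, 10, 6, 5, 8, 4, 2, 11, 12, 7).

Fulton essential set (7 of the 26 Rothe cells):

[(1, 8, 0), (4, 8, 2), (5, 5, 2), (7, 4, 2), (7, 7, 4), (8, 2, 1), (11, 7, 6)]


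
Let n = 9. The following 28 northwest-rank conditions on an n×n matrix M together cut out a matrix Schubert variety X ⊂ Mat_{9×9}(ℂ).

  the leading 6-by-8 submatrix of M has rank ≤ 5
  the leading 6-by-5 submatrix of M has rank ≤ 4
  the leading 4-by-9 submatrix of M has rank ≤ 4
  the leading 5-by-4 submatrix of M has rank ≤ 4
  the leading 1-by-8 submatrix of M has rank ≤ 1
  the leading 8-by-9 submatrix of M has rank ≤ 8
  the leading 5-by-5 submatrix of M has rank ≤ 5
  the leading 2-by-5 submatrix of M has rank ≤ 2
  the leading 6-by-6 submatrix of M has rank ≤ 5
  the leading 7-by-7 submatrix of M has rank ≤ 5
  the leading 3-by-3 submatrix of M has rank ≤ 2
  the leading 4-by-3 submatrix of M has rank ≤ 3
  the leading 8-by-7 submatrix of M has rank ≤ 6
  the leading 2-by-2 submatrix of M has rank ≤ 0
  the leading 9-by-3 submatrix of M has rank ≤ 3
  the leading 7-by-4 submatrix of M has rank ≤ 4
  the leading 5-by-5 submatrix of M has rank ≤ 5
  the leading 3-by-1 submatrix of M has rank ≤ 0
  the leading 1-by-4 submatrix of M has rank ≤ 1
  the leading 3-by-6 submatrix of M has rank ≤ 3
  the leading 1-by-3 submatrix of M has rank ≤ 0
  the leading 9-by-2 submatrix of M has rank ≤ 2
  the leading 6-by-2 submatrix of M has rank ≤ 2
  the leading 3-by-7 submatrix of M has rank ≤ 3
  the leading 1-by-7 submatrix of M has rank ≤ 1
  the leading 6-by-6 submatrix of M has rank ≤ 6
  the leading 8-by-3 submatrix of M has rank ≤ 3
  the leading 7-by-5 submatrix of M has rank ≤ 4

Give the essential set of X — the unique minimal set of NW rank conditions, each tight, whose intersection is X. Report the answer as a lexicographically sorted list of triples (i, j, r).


Propagating the 28 rank bounds to every northwest block:

  i=1: 0  0  0  1  1  1  1  1  1
  i=2: 0  0  1  2  2  2  2  2  2
  i=3: 0  1  2  3  3  3  3  3  3
  i=4: 1  2  3  4  4  4  4  4  4
  i=5: 1  2  3  4  4  5  5  5  5
  i=6: 1  2  3  4  4  5  5  5  6
  i=7: 1  2  3  4  4  5  5  6  7
  i=8: 1  2  3  4  5  6  6  7  8
  i=9: 1  2  3  4  5  6  7  8  9

reading off 1-entries of Δ²R: w = (4, 3, 2, 1, 6, 9, 8, 5, 7).

Fulton essential set (6 of the 12 Rothe cells):

[(1, 3, 0), (2, 2, 0), (3, 1, 0), (6, 8, 5), (7, 5, 4), (7, 7, 5)]


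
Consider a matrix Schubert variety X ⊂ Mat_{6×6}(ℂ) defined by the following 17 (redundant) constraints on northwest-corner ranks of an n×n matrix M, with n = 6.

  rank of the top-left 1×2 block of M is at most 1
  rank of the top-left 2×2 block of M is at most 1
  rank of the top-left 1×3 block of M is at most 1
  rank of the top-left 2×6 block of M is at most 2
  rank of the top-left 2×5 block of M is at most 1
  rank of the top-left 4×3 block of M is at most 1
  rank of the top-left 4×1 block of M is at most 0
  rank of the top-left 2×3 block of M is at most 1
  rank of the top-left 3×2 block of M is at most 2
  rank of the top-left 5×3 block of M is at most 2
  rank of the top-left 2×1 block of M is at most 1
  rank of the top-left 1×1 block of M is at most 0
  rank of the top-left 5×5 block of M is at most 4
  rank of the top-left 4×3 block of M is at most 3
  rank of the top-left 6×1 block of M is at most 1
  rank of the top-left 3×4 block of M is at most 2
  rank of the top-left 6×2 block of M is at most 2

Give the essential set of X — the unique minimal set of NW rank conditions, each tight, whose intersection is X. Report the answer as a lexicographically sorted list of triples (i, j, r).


Rank table r_w(6×6) implied by the 17 constraints:

  i=1: 0 | 1 | 1 | 1 | 1 | 1
  i=2: 0 | 1 | 1 | 1 | 1 | 2
  i=3: 0 | 1 | 1 | 2 | 2 | 3
  i=4: 0 | 1 | 1 | 2 | 3 | 4
  i=5: 1 | 2 | 2 | 3 | 4 | 5
  i=6: 1 | 2 | 3 | 4 | 5 | 6

reading off 1-entries of Δ²R: w = (2, 6, 4, 5, 1, 3).

Rothe diagram D(w) (9 cells), 3 SE-corners (essential conditions):

[(2, 5, 1), (4, 1, 0), (4, 3, 1)]


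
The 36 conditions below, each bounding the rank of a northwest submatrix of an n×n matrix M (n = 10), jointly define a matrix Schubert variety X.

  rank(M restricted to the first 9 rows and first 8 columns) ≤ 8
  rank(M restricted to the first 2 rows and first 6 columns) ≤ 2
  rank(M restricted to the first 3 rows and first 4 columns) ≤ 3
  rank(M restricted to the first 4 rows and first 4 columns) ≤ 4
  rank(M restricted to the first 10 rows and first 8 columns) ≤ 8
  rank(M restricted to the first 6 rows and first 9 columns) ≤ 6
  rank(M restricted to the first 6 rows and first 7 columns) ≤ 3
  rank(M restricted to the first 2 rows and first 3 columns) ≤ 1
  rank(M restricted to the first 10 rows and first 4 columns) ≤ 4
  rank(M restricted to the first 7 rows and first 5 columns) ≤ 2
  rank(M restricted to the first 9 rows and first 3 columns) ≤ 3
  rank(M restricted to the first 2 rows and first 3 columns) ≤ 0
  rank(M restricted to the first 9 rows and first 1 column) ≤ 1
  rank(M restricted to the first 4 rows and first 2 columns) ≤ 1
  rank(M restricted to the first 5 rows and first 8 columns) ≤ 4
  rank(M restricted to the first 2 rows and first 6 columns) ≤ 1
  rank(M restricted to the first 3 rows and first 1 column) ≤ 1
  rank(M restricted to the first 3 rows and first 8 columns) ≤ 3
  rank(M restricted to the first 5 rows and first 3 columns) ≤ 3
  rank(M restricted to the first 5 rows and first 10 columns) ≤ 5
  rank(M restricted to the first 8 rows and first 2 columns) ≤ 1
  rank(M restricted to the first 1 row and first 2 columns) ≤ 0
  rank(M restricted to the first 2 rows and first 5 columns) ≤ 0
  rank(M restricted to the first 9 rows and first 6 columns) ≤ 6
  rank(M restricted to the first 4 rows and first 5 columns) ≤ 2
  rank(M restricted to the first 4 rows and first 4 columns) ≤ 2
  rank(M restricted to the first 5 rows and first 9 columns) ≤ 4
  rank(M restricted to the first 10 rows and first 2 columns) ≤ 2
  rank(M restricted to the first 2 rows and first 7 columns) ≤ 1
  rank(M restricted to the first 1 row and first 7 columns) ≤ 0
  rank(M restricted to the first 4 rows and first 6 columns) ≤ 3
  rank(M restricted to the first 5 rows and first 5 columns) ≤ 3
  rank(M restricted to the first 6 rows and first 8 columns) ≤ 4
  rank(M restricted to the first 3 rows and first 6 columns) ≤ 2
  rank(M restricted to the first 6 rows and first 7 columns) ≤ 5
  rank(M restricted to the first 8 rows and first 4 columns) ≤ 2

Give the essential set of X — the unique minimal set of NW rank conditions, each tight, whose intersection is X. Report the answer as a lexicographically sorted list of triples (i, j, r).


Recovering R(i,j) via the rank-extension bound from the 36 conditions:

  i=1: 0 0 0 0 0 0 0 1 1 1
  i=2: 0 0 0 0 0 1 1 2 2 2
  i=3: 1 1 1 1 1 2 2 3 3 3
  i=4: 1 1 2 2 2 3 3 4 4 4
  i=5: 1 1 2 2 2 3 3 4 4 5
  i=6: 1 1 2 2 2 3 3 4 5 6
  i=7: 1 1 2 2 2 3 4 5 6 7
  i=8: 1 1 2 2 3 4 5 6 7 8
  i=9: 1 2 3 3 4 5 6 7 8 9
  i=10: 1 2 3 4 5 6 7 8 9 10

giving w = (8, 6, 1, 3, 10, 9, 7, 5, 2, 4) via Δ²R.

7 SE-corners of the 27-cell Rothe diagram give Ess(w):

[(1, 7, 0), (2, 5, 0), (5, 9, 4), (6, 7, 3), (7, 5, 2), (8, 2, 1), (8, 4, 2)]


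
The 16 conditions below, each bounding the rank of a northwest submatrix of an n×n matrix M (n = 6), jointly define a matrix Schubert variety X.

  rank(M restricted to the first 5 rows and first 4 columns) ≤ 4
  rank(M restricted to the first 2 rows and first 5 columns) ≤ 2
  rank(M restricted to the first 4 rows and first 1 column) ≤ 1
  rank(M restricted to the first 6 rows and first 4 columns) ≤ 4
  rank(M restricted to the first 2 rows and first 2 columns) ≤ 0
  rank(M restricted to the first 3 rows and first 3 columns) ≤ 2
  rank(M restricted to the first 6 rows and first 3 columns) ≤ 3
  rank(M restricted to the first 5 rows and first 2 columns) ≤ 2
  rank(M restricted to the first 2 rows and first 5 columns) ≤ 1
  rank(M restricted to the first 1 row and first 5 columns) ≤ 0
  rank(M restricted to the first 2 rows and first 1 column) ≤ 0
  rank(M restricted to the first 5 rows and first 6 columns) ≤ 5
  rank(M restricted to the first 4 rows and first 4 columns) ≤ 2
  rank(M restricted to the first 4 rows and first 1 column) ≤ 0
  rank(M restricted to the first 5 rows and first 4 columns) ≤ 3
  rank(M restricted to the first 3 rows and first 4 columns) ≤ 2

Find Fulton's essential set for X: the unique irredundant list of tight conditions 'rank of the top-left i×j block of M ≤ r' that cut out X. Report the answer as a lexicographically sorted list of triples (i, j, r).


Reconstructing r_w from the 16 given conditions:

  i=1: 0  0  0  0  0  1
  i=2: 0  0  1  1  1  2
  i=3: 0  1  2  2  2  3
  i=4: 0  1  2  2  3  4
  i=5: 1  2  3  3  4  5
  i=6: 1  2  3  4  5  6

hence w(1..6) = (6, 3, 2, 5, 1, 4).

|D(w)|=10, |Ess(w)|=4:

[(1, 5, 0), (2, 2, 0), (4, 1, 0), (4, 4, 2)]


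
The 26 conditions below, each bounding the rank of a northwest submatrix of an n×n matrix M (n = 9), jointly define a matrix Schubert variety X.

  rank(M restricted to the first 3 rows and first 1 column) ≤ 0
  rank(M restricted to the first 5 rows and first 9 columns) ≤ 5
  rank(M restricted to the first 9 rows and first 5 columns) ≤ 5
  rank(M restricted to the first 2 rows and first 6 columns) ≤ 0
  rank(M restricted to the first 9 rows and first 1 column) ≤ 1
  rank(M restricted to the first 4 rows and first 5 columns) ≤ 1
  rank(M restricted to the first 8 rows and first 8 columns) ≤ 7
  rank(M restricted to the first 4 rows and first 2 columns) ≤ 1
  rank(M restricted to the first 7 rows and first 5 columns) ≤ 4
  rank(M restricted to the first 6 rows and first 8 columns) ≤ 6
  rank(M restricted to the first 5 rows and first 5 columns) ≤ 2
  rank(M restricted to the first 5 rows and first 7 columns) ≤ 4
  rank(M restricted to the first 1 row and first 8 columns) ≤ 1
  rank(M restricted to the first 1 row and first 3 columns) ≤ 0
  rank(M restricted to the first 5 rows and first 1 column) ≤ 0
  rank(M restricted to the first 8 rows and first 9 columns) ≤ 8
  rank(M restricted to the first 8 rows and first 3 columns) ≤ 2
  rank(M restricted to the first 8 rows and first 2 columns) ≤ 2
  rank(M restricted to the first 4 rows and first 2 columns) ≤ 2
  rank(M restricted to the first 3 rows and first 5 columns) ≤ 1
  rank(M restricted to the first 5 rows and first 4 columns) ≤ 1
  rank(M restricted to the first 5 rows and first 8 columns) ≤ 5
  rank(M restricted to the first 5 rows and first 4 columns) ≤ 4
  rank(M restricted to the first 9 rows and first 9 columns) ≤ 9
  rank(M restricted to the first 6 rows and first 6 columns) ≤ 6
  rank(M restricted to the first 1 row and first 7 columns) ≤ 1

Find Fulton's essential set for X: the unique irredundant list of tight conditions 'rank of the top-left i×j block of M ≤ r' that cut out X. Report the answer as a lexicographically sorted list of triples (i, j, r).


Propagating the 26 rank bounds to every northwest block:

  0 | 0 | 0 | 0 | 0 | 0 | 1 | 1 | 1
  0 | 0 | 0 | 0 | 0 | 0 | 1 | 2 | 2
  0 | 1 | 1 | 1 | 1 | 1 | 2 | 3 | 3
  0 | 1 | 1 | 1 | 1 | 2 | 3 | 4 | 4
  0 | 1 | 1 | 1 | 2 | 3 | 4 | 5 | 5
  1 | 2 | 2 | 2 | 3 | 4 | 5 | 6 | 6
  1 | 2 | 2 | 3 | 4 | 5 | 6 | 7 | 7
  1 | 2 | 2 | 3 | 4 | 5 | 6 | 7 | 8
  1 | 2 | 3 | 4 | 5 | 6 | 7 | 8 | 9

so w = (7, 8, 2, 6, 5, 1, 4, 9, 3).

5 SE-corners of the 22-cell Rothe diagram give Ess(w):

[(2, 6, 0), (4, 5, 1), (5, 1, 0), (5, 4, 1), (8, 3, 2)]


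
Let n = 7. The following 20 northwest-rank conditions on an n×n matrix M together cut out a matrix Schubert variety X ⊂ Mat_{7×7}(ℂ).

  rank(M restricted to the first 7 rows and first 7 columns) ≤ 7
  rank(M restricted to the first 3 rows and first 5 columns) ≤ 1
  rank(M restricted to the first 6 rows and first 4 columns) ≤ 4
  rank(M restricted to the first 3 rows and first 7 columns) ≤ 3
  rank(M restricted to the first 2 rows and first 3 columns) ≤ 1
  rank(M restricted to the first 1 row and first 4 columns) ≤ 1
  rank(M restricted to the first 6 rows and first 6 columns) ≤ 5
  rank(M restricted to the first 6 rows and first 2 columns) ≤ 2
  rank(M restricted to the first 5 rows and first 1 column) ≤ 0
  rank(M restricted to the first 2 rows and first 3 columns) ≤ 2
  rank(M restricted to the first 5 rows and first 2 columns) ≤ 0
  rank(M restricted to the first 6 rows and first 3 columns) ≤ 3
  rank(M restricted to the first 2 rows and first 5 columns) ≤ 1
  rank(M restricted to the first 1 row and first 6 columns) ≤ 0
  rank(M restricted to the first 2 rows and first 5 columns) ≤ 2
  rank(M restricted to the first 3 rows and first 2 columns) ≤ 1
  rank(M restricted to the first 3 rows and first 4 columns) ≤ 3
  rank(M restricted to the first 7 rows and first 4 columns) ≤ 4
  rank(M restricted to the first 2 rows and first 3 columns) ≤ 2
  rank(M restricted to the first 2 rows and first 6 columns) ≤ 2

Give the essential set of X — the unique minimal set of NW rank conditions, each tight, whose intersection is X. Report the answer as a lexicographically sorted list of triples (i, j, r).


Rank table r_w(7×7) implied by the 20 constraints:

  R[1]: 0 0 0 0 0 0 1
  R[2]: 0 0 1 1 1 1 2
  R[3]: 0 0 1 1 1 2 3
  R[4]: 0 0 1 2 2 3 4
  R[5]: 0 0 1 2 3 4 5
  R[6]: 1 1 2 3 4 5 6
  R[7]: 1 2 3 4 5 6 7

hence w(1..7) = (7, 3, 6, 4, 5, 1, 2).

|D(w)|=16, |Ess(w)|=3:

[(1, 6, 0), (3, 5, 1), (5, 2, 0)]


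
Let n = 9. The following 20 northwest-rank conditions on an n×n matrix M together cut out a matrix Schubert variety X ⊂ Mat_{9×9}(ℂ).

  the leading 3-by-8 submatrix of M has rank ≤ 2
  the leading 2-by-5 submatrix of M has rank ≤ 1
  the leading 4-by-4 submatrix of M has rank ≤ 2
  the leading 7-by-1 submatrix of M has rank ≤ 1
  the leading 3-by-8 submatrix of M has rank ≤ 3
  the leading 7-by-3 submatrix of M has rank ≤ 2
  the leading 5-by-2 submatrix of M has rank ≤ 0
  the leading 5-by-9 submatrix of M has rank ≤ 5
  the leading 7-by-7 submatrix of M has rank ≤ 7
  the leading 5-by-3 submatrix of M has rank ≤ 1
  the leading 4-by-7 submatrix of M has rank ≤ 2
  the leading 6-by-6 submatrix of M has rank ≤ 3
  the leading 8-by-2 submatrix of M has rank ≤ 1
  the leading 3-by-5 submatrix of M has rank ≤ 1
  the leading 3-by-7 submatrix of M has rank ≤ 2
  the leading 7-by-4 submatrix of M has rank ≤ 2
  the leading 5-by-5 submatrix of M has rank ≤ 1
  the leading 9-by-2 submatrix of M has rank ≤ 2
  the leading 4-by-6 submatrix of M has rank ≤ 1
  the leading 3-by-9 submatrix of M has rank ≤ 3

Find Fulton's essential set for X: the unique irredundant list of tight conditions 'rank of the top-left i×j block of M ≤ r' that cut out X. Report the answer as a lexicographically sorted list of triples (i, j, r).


Rank table r_w(9×9) implied by the 20 constraints:

  0 | 0 | 1 | 1 | 1 | 1 | 1 | 1 | 1
  0 | 0 | 1 | 1 | 1 | 1 | 2 | 2 | 2
  0 | 0 | 1 | 1 | 1 | 1 | 2 | 2 | 3
  0 | 0 | 1 | 1 | 1 | 1 | 2 | 3 | 4
  0 | 0 | 1 | 1 | 1 | 2 | 3 | 4 | 5
  1 | 1 | 2 | 2 | 2 | 3 | 4 | 5 | 6
  1 | 1 | 2 | 2 | 3 | 4 | 5 | 6 | 7
  1 | 1 | 2 | 3 | 4 | 5 | 6 | 7 | 8
  1 | 2 | 3 | 4 | 5 | 6 | 7 | 8 | 9

second differences of R give the permutation w = (3, 7, 9, 8, 6, 1, 5, 4, 2).

Rothe diagram D(w) (25 cells), 6 SE-corners (essential conditions):

[(3, 8, 2), (4, 6, 1), (5, 2, 0), (5, 5, 1), (7, 4, 2), (8, 2, 1)]


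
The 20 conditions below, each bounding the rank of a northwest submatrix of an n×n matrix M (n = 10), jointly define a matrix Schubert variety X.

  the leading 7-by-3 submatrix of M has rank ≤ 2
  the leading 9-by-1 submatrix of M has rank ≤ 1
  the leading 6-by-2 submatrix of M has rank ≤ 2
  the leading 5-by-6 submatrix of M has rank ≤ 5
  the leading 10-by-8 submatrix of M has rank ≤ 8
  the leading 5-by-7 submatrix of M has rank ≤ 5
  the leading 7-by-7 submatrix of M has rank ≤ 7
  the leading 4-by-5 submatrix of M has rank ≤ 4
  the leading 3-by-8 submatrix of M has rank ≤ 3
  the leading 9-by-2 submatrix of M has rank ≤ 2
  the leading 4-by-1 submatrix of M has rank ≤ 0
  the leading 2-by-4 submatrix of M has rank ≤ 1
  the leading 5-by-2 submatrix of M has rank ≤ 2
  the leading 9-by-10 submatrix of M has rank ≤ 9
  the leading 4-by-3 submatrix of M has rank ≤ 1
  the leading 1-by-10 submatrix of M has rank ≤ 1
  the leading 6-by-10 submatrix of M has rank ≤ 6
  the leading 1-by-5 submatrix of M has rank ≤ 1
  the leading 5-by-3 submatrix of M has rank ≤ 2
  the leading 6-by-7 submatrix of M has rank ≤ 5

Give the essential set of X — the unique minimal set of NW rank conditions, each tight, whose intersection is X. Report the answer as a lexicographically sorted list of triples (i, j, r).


Reconstructing r_w from the 20 given conditions:

  0, 1, 1, 1, 1, 1, 1, 1, 1, 1
  0, 1, 1, 1, 2, 2, 2, 2, 2, 2
  0, 1, 1, 2, 3, 3, 3, 3, 3, 3
  0, 1, 1, 2, 3, 4, 4, 4, 4, 4
  1, 2, 2, 3, 4, 5, 5, 5, 5, 5
  1, 2, 2, 3, 4, 5, 5, 6, 6, 6
  1, 2, 2, 3, 4, 5, 6, 7, 7, 7
  1, 2, 3, 4, 5, 6, 7, 8, 8, 8
  1, 2, 3, 4, 5, 6, 7, 8, 9, 9
  1, 2, 3, 4, 5, 6, 7, 8, 9, 10

the unique w with this rank table is (2, 5, 4, 6, 1, 8, 7, 3, 9, 10).

|D(w)|=11, |Ess(w)|=5:

[(2, 4, 1), (4, 1, 0), (4, 3, 1), (6, 7, 5), (7, 3, 2)]


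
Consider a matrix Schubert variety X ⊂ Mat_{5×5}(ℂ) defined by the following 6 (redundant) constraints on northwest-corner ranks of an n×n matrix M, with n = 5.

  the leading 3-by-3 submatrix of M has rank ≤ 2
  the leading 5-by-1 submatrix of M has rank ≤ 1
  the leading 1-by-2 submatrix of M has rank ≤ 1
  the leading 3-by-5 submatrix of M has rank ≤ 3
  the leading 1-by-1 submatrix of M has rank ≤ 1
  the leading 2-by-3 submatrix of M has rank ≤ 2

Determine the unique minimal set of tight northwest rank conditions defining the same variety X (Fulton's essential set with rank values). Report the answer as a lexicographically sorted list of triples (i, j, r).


Propagating the 6 rank bounds to every northwest block:

  row 1: 1, 1, 1, 1, 1
  row 2: 1, 2, 2, 2, 2
  row 3: 1, 2, 2, 3, 3
  row 4: 1, 2, 3, 4, 4
  row 5: 1, 2, 3, 4, 5

hence w(1..5) = (1, 2, 4, 3, 5).

Fulton essential set (the sole Rothe cell):

[(3, 3, 2)]


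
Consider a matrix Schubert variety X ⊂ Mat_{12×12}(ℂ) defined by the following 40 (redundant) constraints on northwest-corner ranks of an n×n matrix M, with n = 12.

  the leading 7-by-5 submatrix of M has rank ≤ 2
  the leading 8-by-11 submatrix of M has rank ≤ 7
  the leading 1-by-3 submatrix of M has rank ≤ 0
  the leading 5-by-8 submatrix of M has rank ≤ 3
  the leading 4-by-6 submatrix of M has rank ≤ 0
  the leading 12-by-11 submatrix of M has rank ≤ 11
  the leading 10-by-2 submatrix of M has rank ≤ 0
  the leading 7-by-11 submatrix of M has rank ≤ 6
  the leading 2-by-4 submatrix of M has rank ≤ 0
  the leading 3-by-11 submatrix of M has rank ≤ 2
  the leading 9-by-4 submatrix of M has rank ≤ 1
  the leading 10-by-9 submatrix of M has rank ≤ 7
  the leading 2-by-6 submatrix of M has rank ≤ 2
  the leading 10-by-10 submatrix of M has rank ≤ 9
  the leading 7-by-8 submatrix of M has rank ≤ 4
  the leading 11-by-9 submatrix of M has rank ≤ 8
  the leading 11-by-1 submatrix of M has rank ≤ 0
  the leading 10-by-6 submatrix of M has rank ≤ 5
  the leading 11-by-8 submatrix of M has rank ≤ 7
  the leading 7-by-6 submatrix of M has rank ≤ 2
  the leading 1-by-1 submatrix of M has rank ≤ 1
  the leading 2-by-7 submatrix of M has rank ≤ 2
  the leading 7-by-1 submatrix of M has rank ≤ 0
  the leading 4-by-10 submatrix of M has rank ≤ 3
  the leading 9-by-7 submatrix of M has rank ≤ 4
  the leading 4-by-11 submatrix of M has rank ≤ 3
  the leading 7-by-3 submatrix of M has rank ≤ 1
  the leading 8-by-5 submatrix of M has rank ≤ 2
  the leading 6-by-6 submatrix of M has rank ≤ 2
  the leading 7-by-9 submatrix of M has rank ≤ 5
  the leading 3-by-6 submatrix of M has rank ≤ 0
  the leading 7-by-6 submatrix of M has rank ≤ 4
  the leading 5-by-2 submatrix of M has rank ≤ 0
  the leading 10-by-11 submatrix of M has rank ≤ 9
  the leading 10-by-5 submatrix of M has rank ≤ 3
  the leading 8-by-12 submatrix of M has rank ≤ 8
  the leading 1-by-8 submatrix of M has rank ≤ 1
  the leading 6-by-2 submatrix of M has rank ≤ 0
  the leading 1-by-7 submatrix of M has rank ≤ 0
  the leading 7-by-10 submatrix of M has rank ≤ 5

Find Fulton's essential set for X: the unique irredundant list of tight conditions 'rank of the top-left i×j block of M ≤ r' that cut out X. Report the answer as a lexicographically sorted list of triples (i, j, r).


Reconstructing r_w from the 40 given conditions:

  i=1: 0 0 0 0 0 0 0 1 1 1 1 1
  i=2: 0 0 0 0 0 0 1 2 2 2 2 2
  i=3: 0 0 0 0 0 0 1 2 2 2 2 3
  i=4: 0 0 0 0 0 0 1 2 3 3 3 4
  i=5: 0 0 1 1 1 1 2 3 4 4 4 5
  i=6: 0 0 1 1 2 2 3 4 5 5 5 6
  i=7: 0 0 1 1 2 2 3 4 5 5 6 7
  i=8: 0 0 1 1 2 3 4 5 6 6 7 8
  i=9: 0 0 1 1 2 3 4 5 6 7 8 9
  i=10: 0 0 1 2 3 4 5 6 7 8 9 10
  i=11: 0 1 2 3 4 5 6 7 8 9 10 11
  i=12: 1 2 3 4 5 6 7 8 9 10 11 12

second differences of R give the permutation w = (8, 7, 12, 9, 3, 5, 11, 6, 10, 4, 2, 1).

D(w) has 47 cells with 8 SE-corners; essential set:

[(1, 7, 0), (3, 11, 2), (4, 6, 0), (7, 6, 2), (7, 10, 5), (9, 4, 1), (10, 2, 0), (11, 1, 0)]
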